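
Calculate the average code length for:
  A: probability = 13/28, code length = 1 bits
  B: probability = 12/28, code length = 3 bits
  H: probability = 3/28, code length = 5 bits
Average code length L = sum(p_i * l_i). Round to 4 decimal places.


Weighted contributions p_i * l_i:
  A: (13/28) * 1 = 13/28
  B: (12/28) * 3 = 36/28
  H: (3/28) * 5 = 15/28
Sum = (13 + 36 + 15)/28 = 64/28

L = 64/28 = 2.2857 bits/symbol


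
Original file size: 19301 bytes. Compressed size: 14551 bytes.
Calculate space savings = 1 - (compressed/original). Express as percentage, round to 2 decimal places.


ratio = compressed/original = 14551/19301 = 0.753899
savings = 1 - ratio = 1 - 0.753899 = 0.246101
as a percentage: 0.246101 * 100 = 24.61%

Space savings = 1 - 14551/19301 = 24.61%


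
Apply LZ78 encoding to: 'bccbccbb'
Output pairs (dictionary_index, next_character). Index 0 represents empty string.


LZ78 encoding steps:
Dictionary: {0: ''}
Step 1: w='' (idx 0), next='b' -> output (0, 'b'), add 'b' as idx 1
Step 2: w='' (idx 0), next='c' -> output (0, 'c'), add 'c' as idx 2
Step 3: w='c' (idx 2), next='b' -> output (2, 'b'), add 'cb' as idx 3
Step 4: w='c' (idx 2), next='c' -> output (2, 'c'), add 'cc' as idx 4
Step 5: w='b' (idx 1), next='b' -> output (1, 'b'), add 'bb' as idx 5


Encoded: [(0, 'b'), (0, 'c'), (2, 'b'), (2, 'c'), (1, 'b')]


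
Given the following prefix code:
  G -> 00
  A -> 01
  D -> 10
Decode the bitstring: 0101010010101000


Decoding step by step:
Bits 01 -> A
Bits 01 -> A
Bits 01 -> A
Bits 00 -> G
Bits 10 -> D
Bits 10 -> D
Bits 10 -> D
Bits 00 -> G


Decoded message: AAAGDDDG


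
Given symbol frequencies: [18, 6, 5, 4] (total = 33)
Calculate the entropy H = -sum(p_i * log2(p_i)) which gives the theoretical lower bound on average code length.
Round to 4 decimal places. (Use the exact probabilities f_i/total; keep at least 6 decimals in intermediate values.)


Per-symbol terms -p_i * log2(p_i) with p_i = f_i/33:
  p = 18/33 = 0.545455: log2(p) = -0.874469, -p*log2(p) = 0.476983
  p = 6/33 = 0.181818: log2(p) = -2.459432, -p*log2(p) = 0.447169
  p = 5/33 = 0.151515: log2(p) = -2.722466, -p*log2(p) = 0.412495
  p = 4/33 = 0.121212: log2(p) = -3.044394, -p*log2(p) = 0.369017
H = 0.476983 + 0.447169 + 0.412495 + 0.369017 = 1.705664

H = 1.7057 bits/symbol


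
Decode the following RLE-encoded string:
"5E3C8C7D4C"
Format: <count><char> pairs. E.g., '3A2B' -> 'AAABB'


Expanding each <count><char> pair:
  5E -> 'EEEEE'
  3C -> 'CCC'
  8C -> 'CCCCCCCC'
  7D -> 'DDDDDDD'
  4C -> 'CCCC'

Decoded = EEEEECCCCCCCCCCCDDDDDDDCCCC


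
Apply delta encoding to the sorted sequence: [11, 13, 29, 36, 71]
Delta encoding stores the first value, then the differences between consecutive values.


First value: 11
Deltas:
  13 - 11 = 2
  29 - 13 = 16
  36 - 29 = 7
  71 - 36 = 35


Delta encoded: [11, 2, 16, 7, 35]


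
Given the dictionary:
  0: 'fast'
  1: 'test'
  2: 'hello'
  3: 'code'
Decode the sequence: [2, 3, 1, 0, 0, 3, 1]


Look up each index in the dictionary:
  2 -> 'hello'
  3 -> 'code'
  1 -> 'test'
  0 -> 'fast'
  0 -> 'fast'
  3 -> 'code'
  1 -> 'test'

Decoded: "hello code test fast fast code test"


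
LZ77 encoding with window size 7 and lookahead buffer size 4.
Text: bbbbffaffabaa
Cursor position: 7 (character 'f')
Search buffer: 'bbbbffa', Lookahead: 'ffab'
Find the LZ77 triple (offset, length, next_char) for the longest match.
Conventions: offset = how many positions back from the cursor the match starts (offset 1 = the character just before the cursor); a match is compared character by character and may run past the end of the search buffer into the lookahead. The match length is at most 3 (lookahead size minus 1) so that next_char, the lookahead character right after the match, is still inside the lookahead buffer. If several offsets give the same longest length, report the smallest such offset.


Try each offset into the search buffer:
  offset=1 (pos 6, char 'a'): match length 0
  offset=2 (pos 5, char 'f'): match length 1
  offset=3 (pos 4, char 'f'): match length 3
  offset=4 (pos 3, char 'b'): match length 0
  offset=5 (pos 2, char 'b'): match length 0
  offset=6 (pos 1, char 'b'): match length 0
  offset=7 (pos 0, char 'b'): match length 0
Longest match has length 3 at offset 3.
next_char = character at position 7 + 3 = 10 -> 'b'

Best match: offset=3, length=3 (matching 'ffa' starting at position 4)
LZ77 triple: (3, 3, 'b')


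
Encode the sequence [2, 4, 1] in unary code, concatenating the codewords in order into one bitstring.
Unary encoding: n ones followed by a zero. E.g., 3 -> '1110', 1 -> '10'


Encode each number as n ones followed by a terminating 0:
  2 -> 110 (3 bits)
  4 -> 11110 (5 bits)
  1 -> 10 (2 bits)
Total length = 3 + 5 + 2 = 10 bits.

Unary([2, 4, 1]) = 1101111010 (10 bits)


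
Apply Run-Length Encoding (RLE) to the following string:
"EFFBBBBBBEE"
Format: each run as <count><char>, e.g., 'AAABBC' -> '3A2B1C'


Scanning runs left to right:
  i=0: run of 'E' x 1 -> '1E'
  i=1: run of 'F' x 2 -> '2F'
  i=3: run of 'B' x 6 -> '6B'
  i=9: run of 'E' x 2 -> '2E'

RLE = 1E2F6B2E


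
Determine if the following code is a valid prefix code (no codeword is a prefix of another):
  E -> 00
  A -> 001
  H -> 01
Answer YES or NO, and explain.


Checking each pair (does one codeword prefix another?):
  E='00' vs A='001': prefix -- VIOLATION

NO -- this is NOT a valid prefix code. E (00) is a prefix of A (001).


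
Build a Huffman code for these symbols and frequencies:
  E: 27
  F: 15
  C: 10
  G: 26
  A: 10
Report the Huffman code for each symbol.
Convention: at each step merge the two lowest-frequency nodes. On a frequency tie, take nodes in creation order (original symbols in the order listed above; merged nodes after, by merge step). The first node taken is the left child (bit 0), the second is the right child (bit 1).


Huffman tree construction:
Step 1: Merge C(10) + A(10) = 20
Step 2: Merge F(15) + (C+A)(20) = 35
Step 3: Merge G(26) + E(27) = 53
Step 4: Merge (F+(C+A))(35) + (G+E)(53) = 88
Read each symbol's code off the tree from the root (left child = 0, right child = 1).

Codes:
  E: 11 (length 2)
  F: 00 (length 2)
  C: 010 (length 3)
  G: 10 (length 2)
  A: 011 (length 3)
Average code length: 196/88 = 2.2273 bits/symbol


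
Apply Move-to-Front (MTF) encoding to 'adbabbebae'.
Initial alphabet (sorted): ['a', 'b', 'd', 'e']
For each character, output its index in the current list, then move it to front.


MTF encoding:
'a': index 0 in ['a', 'b', 'd', 'e'] -> ['a', 'b', 'd', 'e']
'd': index 2 in ['a', 'b', 'd', 'e'] -> ['d', 'a', 'b', 'e']
'b': index 2 in ['d', 'a', 'b', 'e'] -> ['b', 'd', 'a', 'e']
'a': index 2 in ['b', 'd', 'a', 'e'] -> ['a', 'b', 'd', 'e']
'b': index 1 in ['a', 'b', 'd', 'e'] -> ['b', 'a', 'd', 'e']
'b': index 0 in ['b', 'a', 'd', 'e'] -> ['b', 'a', 'd', 'e']
'e': index 3 in ['b', 'a', 'd', 'e'] -> ['e', 'b', 'a', 'd']
'b': index 1 in ['e', 'b', 'a', 'd'] -> ['b', 'e', 'a', 'd']
'a': index 2 in ['b', 'e', 'a', 'd'] -> ['a', 'b', 'e', 'd']
'e': index 2 in ['a', 'b', 'e', 'd'] -> ['e', 'a', 'b', 'd']


Output: [0, 2, 2, 2, 1, 0, 3, 1, 2, 2]


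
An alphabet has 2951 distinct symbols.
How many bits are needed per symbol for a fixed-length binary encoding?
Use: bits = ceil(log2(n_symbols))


log2(2951) = 11.527
Bracket: 2^11 = 2048 < 2951 <= 2^12 = 4096
So ceil(log2(2951)) = 12

bits = ceil(log2(2951)) = ceil(11.527) = 12 bits


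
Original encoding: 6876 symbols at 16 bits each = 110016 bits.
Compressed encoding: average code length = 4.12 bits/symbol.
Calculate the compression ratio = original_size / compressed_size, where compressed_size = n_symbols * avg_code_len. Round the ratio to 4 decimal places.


original_size = n_symbols * orig_bits = 6876 * 16 = 110016 bits
compressed_size = n_symbols * avg_code_len = 6876 * 4.12 = 28329.12 bits
ratio = original_size / compressed_size = 110016 / 28329.12 = 3.8835

Compression ratio = 3.8835


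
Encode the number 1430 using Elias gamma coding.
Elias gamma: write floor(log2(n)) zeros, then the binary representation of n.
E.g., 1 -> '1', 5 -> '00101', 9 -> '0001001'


num_bits = floor(log2(1430)) + 1 = 11
leading_zeros = num_bits - 1 = 10
binary(1430) = 10110010110

Elias gamma(1430) = '0000000000' + '10110010110' = 000000000010110010110 (21 bits)


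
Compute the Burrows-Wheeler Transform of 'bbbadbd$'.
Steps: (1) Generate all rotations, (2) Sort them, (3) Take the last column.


Rotations (sorted):
  0: $bbbadbd -> last char: d
  1: adbd$bbb -> last char: b
  2: badbd$bb -> last char: b
  3: bbadbd$b -> last char: b
  4: bbbadbd$ -> last char: $
  5: bd$bbbad -> last char: d
  6: d$bbbadb -> last char: b
  7: dbd$bbba -> last char: a


BWT = dbbb$dba


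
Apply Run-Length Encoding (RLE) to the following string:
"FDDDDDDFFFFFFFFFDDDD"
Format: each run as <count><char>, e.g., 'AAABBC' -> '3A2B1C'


Scanning runs left to right:
  i=0: run of 'F' x 1 -> '1F'
  i=1: run of 'D' x 6 -> '6D'
  i=7: run of 'F' x 9 -> '9F'
  i=16: run of 'D' x 4 -> '4D'

RLE = 1F6D9F4D


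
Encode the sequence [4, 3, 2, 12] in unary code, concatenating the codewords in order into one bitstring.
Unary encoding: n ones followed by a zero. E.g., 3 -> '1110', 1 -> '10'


Encode each number as n ones followed by a terminating 0:
  4 -> 11110 (5 bits)
  3 -> 1110 (4 bits)
  2 -> 110 (3 bits)
  12 -> 1111111111110 (13 bits)
Total length = 5 + 4 + 3 + 13 = 25 bits.

Unary([4, 3, 2, 12]) = 1111011101101111111111110 (25 bits)


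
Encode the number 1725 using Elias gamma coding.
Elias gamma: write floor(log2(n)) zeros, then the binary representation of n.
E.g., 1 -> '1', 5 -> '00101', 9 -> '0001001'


num_bits = floor(log2(1725)) + 1 = 11
leading_zeros = num_bits - 1 = 10
binary(1725) = 11010111101

Elias gamma(1725) = '0000000000' + '11010111101' = 000000000011010111101 (21 bits)


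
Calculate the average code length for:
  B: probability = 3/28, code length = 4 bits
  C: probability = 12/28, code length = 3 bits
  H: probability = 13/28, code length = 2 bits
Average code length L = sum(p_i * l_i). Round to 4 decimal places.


Weighted contributions p_i * l_i:
  B: (3/28) * 4 = 12/28
  C: (12/28) * 3 = 36/28
  H: (13/28) * 2 = 26/28
Sum = (12 + 36 + 26)/28 = 74/28

L = 74/28 = 2.6429 bits/symbol


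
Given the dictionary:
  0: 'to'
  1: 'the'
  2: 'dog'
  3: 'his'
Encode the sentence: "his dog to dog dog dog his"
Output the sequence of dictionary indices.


Look up each word in the dictionary:
  'his' -> 3
  'dog' -> 2
  'to' -> 0
  'dog' -> 2
  'dog' -> 2
  'dog' -> 2
  'his' -> 3

Encoded: [3, 2, 0, 2, 2, 2, 3]


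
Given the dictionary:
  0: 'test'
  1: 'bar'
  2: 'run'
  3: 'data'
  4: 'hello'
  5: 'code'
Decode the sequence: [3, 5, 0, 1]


Look up each index in the dictionary:
  3 -> 'data'
  5 -> 'code'
  0 -> 'test'
  1 -> 'bar'

Decoded: "data code test bar"


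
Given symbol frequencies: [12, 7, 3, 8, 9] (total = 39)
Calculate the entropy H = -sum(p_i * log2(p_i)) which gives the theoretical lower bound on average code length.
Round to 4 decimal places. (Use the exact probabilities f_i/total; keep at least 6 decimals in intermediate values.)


Per-symbol terms -p_i * log2(p_i) with p_i = f_i/39:
  p = 12/39 = 0.307692: log2(p) = -1.700440, -p*log2(p) = 0.523212
  p = 7/39 = 0.179487: log2(p) = -2.478047, -p*log2(p) = 0.444778
  p = 3/39 = 0.076923: log2(p) = -3.700440, -p*log2(p) = 0.284649
  p = 8/39 = 0.205128: log2(p) = -2.285402, -p*log2(p) = 0.468800
  p = 9/39 = 0.230769: log2(p) = -2.115477, -p*log2(p) = 0.488187
H = 0.523212 + 0.444778 + 0.284649 + 0.468800 + 0.488187 = 2.209626

H = 2.2096 bits/symbol


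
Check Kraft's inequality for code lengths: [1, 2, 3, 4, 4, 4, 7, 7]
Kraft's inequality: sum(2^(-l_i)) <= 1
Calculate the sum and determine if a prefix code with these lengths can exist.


Sum = 2^(-1) + 2^(-2) + 2^(-3) + 2^(-4) + 2^(-4) + 2^(-4) + 2^(-7) + 2^(-7)
    = 0.5 + 0.25 + 0.125 + 0.0625 + 0.0625 + 0.0625 + 0.0078125 + 0.0078125
    = 138/128 = 1.078125
Since 1.078125 > 1, Kraft's inequality is NOT satisfied.
A prefix code with these lengths CANNOT exist.

Kraft sum = 1.078125. Not satisfied.


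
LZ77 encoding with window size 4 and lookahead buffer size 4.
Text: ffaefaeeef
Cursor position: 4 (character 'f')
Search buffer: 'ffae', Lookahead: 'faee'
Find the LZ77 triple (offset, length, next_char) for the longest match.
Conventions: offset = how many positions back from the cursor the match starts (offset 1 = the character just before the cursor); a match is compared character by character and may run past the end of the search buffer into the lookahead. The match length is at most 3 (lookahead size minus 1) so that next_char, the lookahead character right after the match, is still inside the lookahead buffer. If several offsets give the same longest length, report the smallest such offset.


Try each offset into the search buffer:
  offset=1 (pos 3, char 'e'): match length 0
  offset=2 (pos 2, char 'a'): match length 0
  offset=3 (pos 1, char 'f'): match length 3
  offset=4 (pos 0, char 'f'): match length 1
Longest match has length 3 at offset 3.
next_char = character at position 4 + 3 = 7 -> 'e'

Best match: offset=3, length=3 (matching 'fae' starting at position 1)
LZ77 triple: (3, 3, 'e')


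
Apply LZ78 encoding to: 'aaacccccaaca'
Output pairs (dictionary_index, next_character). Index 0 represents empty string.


LZ78 encoding steps:
Dictionary: {0: ''}
Step 1: w='' (idx 0), next='a' -> output (0, 'a'), add 'a' as idx 1
Step 2: w='a' (idx 1), next='a' -> output (1, 'a'), add 'aa' as idx 2
Step 3: w='' (idx 0), next='c' -> output (0, 'c'), add 'c' as idx 3
Step 4: w='c' (idx 3), next='c' -> output (3, 'c'), add 'cc' as idx 4
Step 5: w='cc' (idx 4), next='a' -> output (4, 'a'), add 'cca' as idx 5
Step 6: w='a' (idx 1), next='c' -> output (1, 'c'), add 'ac' as idx 6
Step 7: w='a' (idx 1), end of input -> output (1, '')


Encoded: [(0, 'a'), (1, 'a'), (0, 'c'), (3, 'c'), (4, 'a'), (1, 'c'), (1, '')]


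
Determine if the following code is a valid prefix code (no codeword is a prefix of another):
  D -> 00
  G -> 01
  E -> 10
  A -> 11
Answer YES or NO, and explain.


Checking each pair (does one codeword prefix another?):
  D='00' vs G='01': no prefix
  D='00' vs E='10': no prefix
  D='00' vs A='11': no prefix
  G='01' vs D='00': no prefix
  G='01' vs E='10': no prefix
  G='01' vs A='11': no prefix
  E='10' vs D='00': no prefix
  E='10' vs G='01': no prefix
  E='10' vs A='11': no prefix
  A='11' vs D='00': no prefix
  A='11' vs G='01': no prefix
  A='11' vs E='10': no prefix
No violation found over all pairs.

YES -- this is a valid prefix code. No codeword is a prefix of any other codeword.


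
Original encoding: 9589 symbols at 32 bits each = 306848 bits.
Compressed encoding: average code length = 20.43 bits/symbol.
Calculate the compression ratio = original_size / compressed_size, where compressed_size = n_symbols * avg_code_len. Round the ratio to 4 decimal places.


original_size = n_symbols * orig_bits = 9589 * 32 = 306848 bits
compressed_size = n_symbols * avg_code_len = 9589 * 20.43 = 195903.27 bits
ratio = original_size / compressed_size = 306848 / 195903.27 = 1.5663

Compression ratio = 1.5663


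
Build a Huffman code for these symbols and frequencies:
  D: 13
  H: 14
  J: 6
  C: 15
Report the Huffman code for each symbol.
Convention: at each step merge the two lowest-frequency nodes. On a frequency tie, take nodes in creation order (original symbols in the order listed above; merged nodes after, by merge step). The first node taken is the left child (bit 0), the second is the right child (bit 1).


Huffman tree construction:
Step 1: Merge J(6) + D(13) = 19
Step 2: Merge H(14) + C(15) = 29
Step 3: Merge (J+D)(19) + (H+C)(29) = 48
Read each symbol's code off the tree from the root (left child = 0, right child = 1).

Codes:
  D: 01 (length 2)
  H: 10 (length 2)
  J: 00 (length 2)
  C: 11 (length 2)
Average code length: 96/48 = 2.0000 bits/symbol


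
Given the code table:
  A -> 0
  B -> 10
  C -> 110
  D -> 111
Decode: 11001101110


Decoding:
110 -> C
0 -> A
110 -> C
111 -> D
0 -> A


Result: CACDA


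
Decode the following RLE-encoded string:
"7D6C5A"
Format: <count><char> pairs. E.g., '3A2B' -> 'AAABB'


Expanding each <count><char> pair:
  7D -> 'DDDDDDD'
  6C -> 'CCCCCC'
  5A -> 'AAAAA'

Decoded = DDDDDDDCCCCCCAAAAA


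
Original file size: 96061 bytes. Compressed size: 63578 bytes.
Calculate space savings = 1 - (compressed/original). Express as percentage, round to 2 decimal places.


ratio = compressed/original = 63578/96061 = 0.66185
savings = 1 - ratio = 1 - 0.66185 = 0.33815
as a percentage: 0.33815 * 100 = 33.81%

Space savings = 1 - 63578/96061 = 33.81%


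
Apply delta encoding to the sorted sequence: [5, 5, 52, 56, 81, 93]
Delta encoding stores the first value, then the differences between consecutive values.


First value: 5
Deltas:
  5 - 5 = 0
  52 - 5 = 47
  56 - 52 = 4
  81 - 56 = 25
  93 - 81 = 12


Delta encoded: [5, 0, 47, 4, 25, 12]


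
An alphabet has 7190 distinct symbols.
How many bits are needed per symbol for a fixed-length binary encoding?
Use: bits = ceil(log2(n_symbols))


log2(7190) = 12.8118
Bracket: 2^12 = 4096 < 7190 <= 2^13 = 8192
So ceil(log2(7190)) = 13

bits = ceil(log2(7190)) = ceil(12.8118) = 13 bits


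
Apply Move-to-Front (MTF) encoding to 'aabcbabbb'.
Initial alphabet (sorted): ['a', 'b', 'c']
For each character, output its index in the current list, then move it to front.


MTF encoding:
'a': index 0 in ['a', 'b', 'c'] -> ['a', 'b', 'c']
'a': index 0 in ['a', 'b', 'c'] -> ['a', 'b', 'c']
'b': index 1 in ['a', 'b', 'c'] -> ['b', 'a', 'c']
'c': index 2 in ['b', 'a', 'c'] -> ['c', 'b', 'a']
'b': index 1 in ['c', 'b', 'a'] -> ['b', 'c', 'a']
'a': index 2 in ['b', 'c', 'a'] -> ['a', 'b', 'c']
'b': index 1 in ['a', 'b', 'c'] -> ['b', 'a', 'c']
'b': index 0 in ['b', 'a', 'c'] -> ['b', 'a', 'c']
'b': index 0 in ['b', 'a', 'c'] -> ['b', 'a', 'c']


Output: [0, 0, 1, 2, 1, 2, 1, 0, 0]


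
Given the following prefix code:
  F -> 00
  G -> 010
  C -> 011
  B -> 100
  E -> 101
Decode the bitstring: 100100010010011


Decoding step by step:
Bits 100 -> B
Bits 100 -> B
Bits 010 -> G
Bits 010 -> G
Bits 011 -> C


Decoded message: BBGGC


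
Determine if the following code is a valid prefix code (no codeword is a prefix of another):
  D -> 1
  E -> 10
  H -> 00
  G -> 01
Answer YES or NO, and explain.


Checking each pair (does one codeword prefix another?):
  D='1' vs E='10': prefix -- VIOLATION

NO -- this is NOT a valid prefix code. D (1) is a prefix of E (10).


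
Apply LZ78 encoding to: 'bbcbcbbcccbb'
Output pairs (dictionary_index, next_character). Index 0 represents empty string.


LZ78 encoding steps:
Dictionary: {0: ''}
Step 1: w='' (idx 0), next='b' -> output (0, 'b'), add 'b' as idx 1
Step 2: w='b' (idx 1), next='c' -> output (1, 'c'), add 'bc' as idx 2
Step 3: w='bc' (idx 2), next='b' -> output (2, 'b'), add 'bcb' as idx 3
Step 4: w='bc' (idx 2), next='c' -> output (2, 'c'), add 'bcc' as idx 4
Step 5: w='' (idx 0), next='c' -> output (0, 'c'), add 'c' as idx 5
Step 6: w='b' (idx 1), next='b' -> output (1, 'b'), add 'bb' as idx 6


Encoded: [(0, 'b'), (1, 'c'), (2, 'b'), (2, 'c'), (0, 'c'), (1, 'b')]


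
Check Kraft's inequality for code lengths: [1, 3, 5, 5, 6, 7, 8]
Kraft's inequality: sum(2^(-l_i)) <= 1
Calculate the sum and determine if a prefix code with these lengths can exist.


Sum = 2^(-1) + 2^(-3) + 2^(-5) + 2^(-5) + 2^(-6) + 2^(-7) + 2^(-8)
    = 0.5 + 0.125 + 0.03125 + 0.03125 + 0.015625 + 0.0078125 + 0.00390625
    = 183/256 = 0.71484375
Since 0.71484375 <= 1, Kraft's inequality IS satisfied.
A prefix code with these lengths CAN exist.

Kraft sum = 0.71484375. Satisfied.


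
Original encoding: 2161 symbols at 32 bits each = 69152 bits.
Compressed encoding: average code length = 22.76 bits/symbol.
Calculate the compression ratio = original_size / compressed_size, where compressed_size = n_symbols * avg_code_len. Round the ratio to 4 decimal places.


original_size = n_symbols * orig_bits = 2161 * 32 = 69152 bits
compressed_size = n_symbols * avg_code_len = 2161 * 22.76 = 49184.36 bits
ratio = original_size / compressed_size = 69152 / 49184.36 = 1.406

Compression ratio = 1.406


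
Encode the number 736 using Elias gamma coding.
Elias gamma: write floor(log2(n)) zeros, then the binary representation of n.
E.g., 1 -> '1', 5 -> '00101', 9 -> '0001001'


num_bits = floor(log2(736)) + 1 = 10
leading_zeros = num_bits - 1 = 9
binary(736) = 1011100000

Elias gamma(736) = '000000000' + '1011100000' = 0000000001011100000 (19 bits)


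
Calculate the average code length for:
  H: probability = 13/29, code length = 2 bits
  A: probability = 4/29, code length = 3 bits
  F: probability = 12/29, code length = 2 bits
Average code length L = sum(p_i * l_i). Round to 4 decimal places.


Weighted contributions p_i * l_i:
  H: (13/29) * 2 = 26/29
  A: (4/29) * 3 = 12/29
  F: (12/29) * 2 = 24/29
Sum = (26 + 12 + 24)/29 = 62/29

L = 62/29 = 2.1379 bits/symbol


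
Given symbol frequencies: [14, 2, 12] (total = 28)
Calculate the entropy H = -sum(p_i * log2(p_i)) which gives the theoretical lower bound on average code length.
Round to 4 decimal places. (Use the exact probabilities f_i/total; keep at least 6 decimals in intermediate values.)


Per-symbol terms -p_i * log2(p_i) with p_i = f_i/28:
  p = 14/28 = 0.500000: log2(p) = -1.000000, -p*log2(p) = 0.500000
  p = 2/28 = 0.071429: log2(p) = -3.807355, -p*log2(p) = 0.271954
  p = 12/28 = 0.428571: log2(p) = -1.222392, -p*log2(p) = 0.523882
H = 0.500000 + 0.271954 + 0.523882 = 1.295836

H = 1.2958 bits/symbol


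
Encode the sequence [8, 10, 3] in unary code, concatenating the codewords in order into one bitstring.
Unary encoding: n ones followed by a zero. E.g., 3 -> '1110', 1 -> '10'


Encode each number as n ones followed by a terminating 0:
  8 -> 111111110 (9 bits)
  10 -> 11111111110 (11 bits)
  3 -> 1110 (4 bits)
Total length = 9 + 11 + 4 = 24 bits.

Unary([8, 10, 3]) = 111111110111111111101110 (24 bits)


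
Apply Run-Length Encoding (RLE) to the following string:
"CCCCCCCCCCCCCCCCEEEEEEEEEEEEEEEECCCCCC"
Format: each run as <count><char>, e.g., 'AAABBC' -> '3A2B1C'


Scanning runs left to right:
  i=0: run of 'C' x 16 -> '16C'
  i=16: run of 'E' x 16 -> '16E'
  i=32: run of 'C' x 6 -> '6C'

RLE = 16C16E6C


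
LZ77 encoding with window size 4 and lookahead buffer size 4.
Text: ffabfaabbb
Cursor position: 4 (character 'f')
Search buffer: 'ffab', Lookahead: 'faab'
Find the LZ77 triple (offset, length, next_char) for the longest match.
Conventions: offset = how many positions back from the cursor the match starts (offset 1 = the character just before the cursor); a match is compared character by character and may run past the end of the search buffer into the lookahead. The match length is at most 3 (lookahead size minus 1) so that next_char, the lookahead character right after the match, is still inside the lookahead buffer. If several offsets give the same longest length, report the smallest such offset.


Try each offset into the search buffer:
  offset=1 (pos 3, char 'b'): match length 0
  offset=2 (pos 2, char 'a'): match length 0
  offset=3 (pos 1, char 'f'): match length 2
  offset=4 (pos 0, char 'f'): match length 1
Longest match has length 2 at offset 3.
next_char = character at position 4 + 2 = 6 -> 'a'

Best match: offset=3, length=2 (matching 'fa' starting at position 1)
LZ77 triple: (3, 2, 'a')


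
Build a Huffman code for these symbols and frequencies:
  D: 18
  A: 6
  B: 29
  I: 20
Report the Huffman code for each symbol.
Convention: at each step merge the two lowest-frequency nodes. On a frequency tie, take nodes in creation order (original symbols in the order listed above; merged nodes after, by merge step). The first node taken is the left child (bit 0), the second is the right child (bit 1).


Huffman tree construction:
Step 1: Merge A(6) + D(18) = 24
Step 2: Merge I(20) + (A+D)(24) = 44
Step 3: Merge B(29) + (I+(A+D))(44) = 73
Read each symbol's code off the tree from the root (left child = 0, right child = 1).

Codes:
  D: 111 (length 3)
  A: 110 (length 3)
  B: 0 (length 1)
  I: 10 (length 2)
Average code length: 141/73 = 1.9315 bits/symbol


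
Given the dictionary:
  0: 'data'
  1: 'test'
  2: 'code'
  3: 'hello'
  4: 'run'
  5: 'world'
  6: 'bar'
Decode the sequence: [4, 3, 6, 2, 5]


Look up each index in the dictionary:
  4 -> 'run'
  3 -> 'hello'
  6 -> 'bar'
  2 -> 'code'
  5 -> 'world'

Decoded: "run hello bar code world"


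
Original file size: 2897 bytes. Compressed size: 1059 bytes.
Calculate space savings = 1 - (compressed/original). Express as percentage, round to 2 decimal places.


ratio = compressed/original = 1059/2897 = 0.365551
savings = 1 - ratio = 1 - 0.365551 = 0.634449
as a percentage: 0.634449 * 100 = 63.44%

Space savings = 1 - 1059/2897 = 63.44%


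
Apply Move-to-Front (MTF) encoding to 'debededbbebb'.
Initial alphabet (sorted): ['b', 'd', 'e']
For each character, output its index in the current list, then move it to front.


MTF encoding:
'd': index 1 in ['b', 'd', 'e'] -> ['d', 'b', 'e']
'e': index 2 in ['d', 'b', 'e'] -> ['e', 'd', 'b']
'b': index 2 in ['e', 'd', 'b'] -> ['b', 'e', 'd']
'e': index 1 in ['b', 'e', 'd'] -> ['e', 'b', 'd']
'd': index 2 in ['e', 'b', 'd'] -> ['d', 'e', 'b']
'e': index 1 in ['d', 'e', 'b'] -> ['e', 'd', 'b']
'd': index 1 in ['e', 'd', 'b'] -> ['d', 'e', 'b']
'b': index 2 in ['d', 'e', 'b'] -> ['b', 'd', 'e']
'b': index 0 in ['b', 'd', 'e'] -> ['b', 'd', 'e']
'e': index 2 in ['b', 'd', 'e'] -> ['e', 'b', 'd']
'b': index 1 in ['e', 'b', 'd'] -> ['b', 'e', 'd']
'b': index 0 in ['b', 'e', 'd'] -> ['b', 'e', 'd']


Output: [1, 2, 2, 1, 2, 1, 1, 2, 0, 2, 1, 0]


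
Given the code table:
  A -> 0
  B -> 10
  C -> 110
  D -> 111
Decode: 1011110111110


Decoding:
10 -> B
111 -> D
10 -> B
111 -> D
110 -> C


Result: BDBDC


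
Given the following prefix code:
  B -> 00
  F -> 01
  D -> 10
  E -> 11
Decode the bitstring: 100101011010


Decoding step by step:
Bits 10 -> D
Bits 01 -> F
Bits 01 -> F
Bits 01 -> F
Bits 10 -> D
Bits 10 -> D


Decoded message: DFFFDD


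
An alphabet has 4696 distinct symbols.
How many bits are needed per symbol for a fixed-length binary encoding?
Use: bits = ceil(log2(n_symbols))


log2(4696) = 12.1972
Bracket: 2^12 = 4096 < 4696 <= 2^13 = 8192
So ceil(log2(4696)) = 13

bits = ceil(log2(4696)) = ceil(12.1972) = 13 bits


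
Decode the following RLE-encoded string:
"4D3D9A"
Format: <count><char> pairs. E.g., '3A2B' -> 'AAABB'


Expanding each <count><char> pair:
  4D -> 'DDDD'
  3D -> 'DDD'
  9A -> 'AAAAAAAAA'

Decoded = DDDDDDDAAAAAAAAA


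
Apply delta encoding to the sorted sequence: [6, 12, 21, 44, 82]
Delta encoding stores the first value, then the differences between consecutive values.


First value: 6
Deltas:
  12 - 6 = 6
  21 - 12 = 9
  44 - 21 = 23
  82 - 44 = 38


Delta encoded: [6, 6, 9, 23, 38]


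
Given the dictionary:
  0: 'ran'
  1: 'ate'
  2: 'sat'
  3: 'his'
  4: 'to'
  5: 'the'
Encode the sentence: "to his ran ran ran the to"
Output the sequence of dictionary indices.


Look up each word in the dictionary:
  'to' -> 4
  'his' -> 3
  'ran' -> 0
  'ran' -> 0
  'ran' -> 0
  'the' -> 5
  'to' -> 4

Encoded: [4, 3, 0, 0, 0, 5, 4]


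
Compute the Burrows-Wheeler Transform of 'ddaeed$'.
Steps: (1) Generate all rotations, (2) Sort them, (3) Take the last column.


Rotations (sorted):
  0: $ddaeed -> last char: d
  1: aeed$dd -> last char: d
  2: d$ddaee -> last char: e
  3: daeed$d -> last char: d
  4: ddaeed$ -> last char: $
  5: ed$ddae -> last char: e
  6: eed$dda -> last char: a


BWT = dded$ea


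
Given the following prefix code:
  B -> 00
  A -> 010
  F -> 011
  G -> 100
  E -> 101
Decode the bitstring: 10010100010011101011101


Decoding step by step:
Bits 100 -> G
Bits 101 -> E
Bits 00 -> B
Bits 010 -> A
Bits 011 -> F
Bits 101 -> E
Bits 011 -> F
Bits 101 -> E


Decoded message: GEBAFEFE


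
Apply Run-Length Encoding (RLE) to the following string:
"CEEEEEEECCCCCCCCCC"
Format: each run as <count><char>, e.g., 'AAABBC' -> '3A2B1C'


Scanning runs left to right:
  i=0: run of 'C' x 1 -> '1C'
  i=1: run of 'E' x 7 -> '7E'
  i=8: run of 'C' x 10 -> '10C'

RLE = 1C7E10C


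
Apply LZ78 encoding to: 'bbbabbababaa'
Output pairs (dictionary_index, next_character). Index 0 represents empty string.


LZ78 encoding steps:
Dictionary: {0: ''}
Step 1: w='' (idx 0), next='b' -> output (0, 'b'), add 'b' as idx 1
Step 2: w='b' (idx 1), next='b' -> output (1, 'b'), add 'bb' as idx 2
Step 3: w='' (idx 0), next='a' -> output (0, 'a'), add 'a' as idx 3
Step 4: w='bb' (idx 2), next='a' -> output (2, 'a'), add 'bba' as idx 4
Step 5: w='b' (idx 1), next='a' -> output (1, 'a'), add 'ba' as idx 5
Step 6: w='ba' (idx 5), next='a' -> output (5, 'a'), add 'baa' as idx 6


Encoded: [(0, 'b'), (1, 'b'), (0, 'a'), (2, 'a'), (1, 'a'), (5, 'a')]


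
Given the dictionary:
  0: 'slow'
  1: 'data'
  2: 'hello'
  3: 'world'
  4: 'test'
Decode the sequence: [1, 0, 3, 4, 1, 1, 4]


Look up each index in the dictionary:
  1 -> 'data'
  0 -> 'slow'
  3 -> 'world'
  4 -> 'test'
  1 -> 'data'
  1 -> 'data'
  4 -> 'test'

Decoded: "data slow world test data data test"


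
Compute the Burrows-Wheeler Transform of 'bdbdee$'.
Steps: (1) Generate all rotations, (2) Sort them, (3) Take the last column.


Rotations (sorted):
  0: $bdbdee -> last char: e
  1: bdbdee$ -> last char: $
  2: bdee$bd -> last char: d
  3: dbdee$b -> last char: b
  4: dee$bdb -> last char: b
  5: e$bdbde -> last char: e
  6: ee$bdbd -> last char: d


BWT = e$dbbed


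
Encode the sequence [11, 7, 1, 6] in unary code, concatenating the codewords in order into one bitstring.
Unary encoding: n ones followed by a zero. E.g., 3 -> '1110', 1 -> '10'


Encode each number as n ones followed by a terminating 0:
  11 -> 111111111110 (12 bits)
  7 -> 11111110 (8 bits)
  1 -> 10 (2 bits)
  6 -> 1111110 (7 bits)
Total length = 12 + 8 + 2 + 7 = 29 bits.

Unary([11, 7, 1, 6]) = 11111111111011111110101111110 (29 bits)


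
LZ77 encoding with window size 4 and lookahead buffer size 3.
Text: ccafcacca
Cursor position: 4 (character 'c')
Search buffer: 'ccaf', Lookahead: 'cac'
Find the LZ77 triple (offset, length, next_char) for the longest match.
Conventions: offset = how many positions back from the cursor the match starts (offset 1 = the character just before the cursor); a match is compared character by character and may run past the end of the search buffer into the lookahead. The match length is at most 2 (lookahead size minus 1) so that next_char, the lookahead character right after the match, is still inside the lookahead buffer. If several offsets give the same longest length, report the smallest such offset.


Try each offset into the search buffer:
  offset=1 (pos 3, char 'f'): match length 0
  offset=2 (pos 2, char 'a'): match length 0
  offset=3 (pos 1, char 'c'): match length 2
  offset=4 (pos 0, char 'c'): match length 1
Longest match has length 2 at offset 3.
next_char = character at position 4 + 2 = 6 -> 'c'

Best match: offset=3, length=2 (matching 'ca' starting at position 1)
LZ77 triple: (3, 2, 'c')


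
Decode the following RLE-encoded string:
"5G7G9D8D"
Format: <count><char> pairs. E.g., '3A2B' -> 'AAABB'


Expanding each <count><char> pair:
  5G -> 'GGGGG'
  7G -> 'GGGGGGG'
  9D -> 'DDDDDDDDD'
  8D -> 'DDDDDDDD'

Decoded = GGGGGGGGGGGGDDDDDDDDDDDDDDDDD


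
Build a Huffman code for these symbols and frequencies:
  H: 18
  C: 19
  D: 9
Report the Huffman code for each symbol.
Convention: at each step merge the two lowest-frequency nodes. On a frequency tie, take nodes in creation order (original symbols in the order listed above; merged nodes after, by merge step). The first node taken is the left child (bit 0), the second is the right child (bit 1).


Huffman tree construction:
Step 1: Merge D(9) + H(18) = 27
Step 2: Merge C(19) + (D+H)(27) = 46
Read each symbol's code off the tree from the root (left child = 0, right child = 1).

Codes:
  H: 11 (length 2)
  C: 0 (length 1)
  D: 10 (length 2)
Average code length: 73/46 = 1.5870 bits/symbol


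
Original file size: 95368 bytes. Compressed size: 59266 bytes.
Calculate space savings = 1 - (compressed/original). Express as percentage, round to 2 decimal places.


ratio = compressed/original = 59266/95368 = 0.621445
savings = 1 - ratio = 1 - 0.621445 = 0.378555
as a percentage: 0.378555 * 100 = 37.86%

Space savings = 1 - 59266/95368 = 37.86%


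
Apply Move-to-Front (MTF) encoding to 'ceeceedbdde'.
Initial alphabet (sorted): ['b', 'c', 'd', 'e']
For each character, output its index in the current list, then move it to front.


MTF encoding:
'c': index 1 in ['b', 'c', 'd', 'e'] -> ['c', 'b', 'd', 'e']
'e': index 3 in ['c', 'b', 'd', 'e'] -> ['e', 'c', 'b', 'd']
'e': index 0 in ['e', 'c', 'b', 'd'] -> ['e', 'c', 'b', 'd']
'c': index 1 in ['e', 'c', 'b', 'd'] -> ['c', 'e', 'b', 'd']
'e': index 1 in ['c', 'e', 'b', 'd'] -> ['e', 'c', 'b', 'd']
'e': index 0 in ['e', 'c', 'b', 'd'] -> ['e', 'c', 'b', 'd']
'd': index 3 in ['e', 'c', 'b', 'd'] -> ['d', 'e', 'c', 'b']
'b': index 3 in ['d', 'e', 'c', 'b'] -> ['b', 'd', 'e', 'c']
'd': index 1 in ['b', 'd', 'e', 'c'] -> ['d', 'b', 'e', 'c']
'd': index 0 in ['d', 'b', 'e', 'c'] -> ['d', 'b', 'e', 'c']
'e': index 2 in ['d', 'b', 'e', 'c'] -> ['e', 'd', 'b', 'c']


Output: [1, 3, 0, 1, 1, 0, 3, 3, 1, 0, 2]


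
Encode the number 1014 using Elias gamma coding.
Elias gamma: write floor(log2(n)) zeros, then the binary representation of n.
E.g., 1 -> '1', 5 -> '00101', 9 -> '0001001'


num_bits = floor(log2(1014)) + 1 = 10
leading_zeros = num_bits - 1 = 9
binary(1014) = 1111110110

Elias gamma(1014) = '000000000' + '1111110110' = 0000000001111110110 (19 bits)


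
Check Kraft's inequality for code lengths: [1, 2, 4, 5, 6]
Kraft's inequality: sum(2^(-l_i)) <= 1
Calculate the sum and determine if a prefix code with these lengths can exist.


Sum = 2^(-1) + 2^(-2) + 2^(-4) + 2^(-5) + 2^(-6)
    = 0.5 + 0.25 + 0.0625 + 0.03125 + 0.015625
    = 55/64 = 0.859375
Since 0.859375 <= 1, Kraft's inequality IS satisfied.
A prefix code with these lengths CAN exist.

Kraft sum = 0.859375. Satisfied.


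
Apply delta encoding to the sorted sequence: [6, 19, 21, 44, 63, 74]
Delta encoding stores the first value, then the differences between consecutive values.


First value: 6
Deltas:
  19 - 6 = 13
  21 - 19 = 2
  44 - 21 = 23
  63 - 44 = 19
  74 - 63 = 11


Delta encoded: [6, 13, 2, 23, 19, 11]


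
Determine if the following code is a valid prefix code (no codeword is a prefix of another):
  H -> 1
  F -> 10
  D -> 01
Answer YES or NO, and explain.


Checking each pair (does one codeword prefix another?):
  H='1' vs F='10': prefix -- VIOLATION

NO -- this is NOT a valid prefix code. H (1) is a prefix of F (10).


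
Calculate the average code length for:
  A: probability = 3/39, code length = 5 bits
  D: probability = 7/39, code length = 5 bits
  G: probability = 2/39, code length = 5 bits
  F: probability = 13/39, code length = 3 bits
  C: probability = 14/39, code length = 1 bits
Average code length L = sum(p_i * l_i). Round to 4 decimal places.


Weighted contributions p_i * l_i:
  A: (3/39) * 5 = 15/39
  D: (7/39) * 5 = 35/39
  G: (2/39) * 5 = 10/39
  F: (13/39) * 3 = 39/39
  C: (14/39) * 1 = 14/39
Sum = (15 + 35 + 10 + 39 + 14)/39 = 113/39

L = 113/39 = 2.8974 bits/symbol


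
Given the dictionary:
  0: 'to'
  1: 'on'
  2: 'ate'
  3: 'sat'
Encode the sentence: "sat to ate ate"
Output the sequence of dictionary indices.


Look up each word in the dictionary:
  'sat' -> 3
  'to' -> 0
  'ate' -> 2
  'ate' -> 2

Encoded: [3, 0, 2, 2]


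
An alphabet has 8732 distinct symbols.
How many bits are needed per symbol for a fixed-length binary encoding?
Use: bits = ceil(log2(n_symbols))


log2(8732) = 13.0921
Bracket: 2^13 = 8192 < 8732 <= 2^14 = 16384
So ceil(log2(8732)) = 14

bits = ceil(log2(8732)) = ceil(13.0921) = 14 bits


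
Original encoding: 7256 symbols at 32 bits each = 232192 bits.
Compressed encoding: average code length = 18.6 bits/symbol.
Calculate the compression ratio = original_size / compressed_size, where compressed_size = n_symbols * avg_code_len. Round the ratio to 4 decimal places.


original_size = n_symbols * orig_bits = 7256 * 32 = 232192 bits
compressed_size = n_symbols * avg_code_len = 7256 * 18.6 = 134961.6 bits
ratio = original_size / compressed_size = 232192 / 134961.6 = 1.7204

Compression ratio = 1.7204


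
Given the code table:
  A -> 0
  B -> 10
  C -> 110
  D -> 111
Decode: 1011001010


Decoding:
10 -> B
110 -> C
0 -> A
10 -> B
10 -> B


Result: BCABB


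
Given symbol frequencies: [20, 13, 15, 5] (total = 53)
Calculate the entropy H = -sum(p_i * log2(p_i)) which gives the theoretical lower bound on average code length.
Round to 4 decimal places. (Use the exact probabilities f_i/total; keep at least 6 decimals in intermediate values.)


Per-symbol terms -p_i * log2(p_i) with p_i = f_i/53:
  p = 20/53 = 0.377358: log2(p) = -1.405992, -p*log2(p) = 0.530563
  p = 13/53 = 0.245283: log2(p) = -2.027481, -p*log2(p) = 0.497307
  p = 15/53 = 0.283019: log2(p) = -1.821030, -p*log2(p) = 0.515386
  p = 5/53 = 0.094340: log2(p) = -3.405992, -p*log2(p) = 0.321320
H = 0.530563 + 0.497307 + 0.515386 + 0.321320 = 1.864576

H = 1.8646 bits/symbol


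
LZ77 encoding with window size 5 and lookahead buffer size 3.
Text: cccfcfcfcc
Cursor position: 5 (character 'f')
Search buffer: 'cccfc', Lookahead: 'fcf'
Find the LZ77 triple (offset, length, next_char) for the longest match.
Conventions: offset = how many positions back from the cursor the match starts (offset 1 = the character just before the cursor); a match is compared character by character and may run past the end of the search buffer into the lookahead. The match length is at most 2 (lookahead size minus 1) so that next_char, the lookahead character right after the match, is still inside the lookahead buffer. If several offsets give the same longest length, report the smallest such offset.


Try each offset into the search buffer:
  offset=1 (pos 4, char 'c'): match length 0
  offset=2 (pos 3, char 'f'): match length 2
  offset=3 (pos 2, char 'c'): match length 0
  offset=4 (pos 1, char 'c'): match length 0
  offset=5 (pos 0, char 'c'): match length 0
Longest match has length 2 at offset 2.
next_char = character at position 5 + 2 = 7 -> 'f'

Best match: offset=2, length=2 (matching 'fc' starting at position 3)
LZ77 triple: (2, 2, 'f')


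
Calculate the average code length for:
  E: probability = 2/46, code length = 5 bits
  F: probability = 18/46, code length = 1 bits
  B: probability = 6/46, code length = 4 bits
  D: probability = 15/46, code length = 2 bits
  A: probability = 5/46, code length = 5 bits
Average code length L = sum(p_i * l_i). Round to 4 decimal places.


Weighted contributions p_i * l_i:
  E: (2/46) * 5 = 10/46
  F: (18/46) * 1 = 18/46
  B: (6/46) * 4 = 24/46
  D: (15/46) * 2 = 30/46
  A: (5/46) * 5 = 25/46
Sum = (10 + 18 + 24 + 30 + 25)/46 = 107/46

L = 107/46 = 2.3261 bits/symbol


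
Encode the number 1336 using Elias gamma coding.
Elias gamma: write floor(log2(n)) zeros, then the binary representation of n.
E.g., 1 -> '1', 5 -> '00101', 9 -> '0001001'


num_bits = floor(log2(1336)) + 1 = 11
leading_zeros = num_bits - 1 = 10
binary(1336) = 10100111000

Elias gamma(1336) = '0000000000' + '10100111000' = 000000000010100111000 (21 bits)


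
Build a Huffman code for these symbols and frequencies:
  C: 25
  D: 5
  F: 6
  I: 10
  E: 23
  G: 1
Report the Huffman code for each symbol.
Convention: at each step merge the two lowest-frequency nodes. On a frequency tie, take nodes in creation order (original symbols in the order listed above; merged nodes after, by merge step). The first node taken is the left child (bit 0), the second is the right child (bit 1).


Huffman tree construction:
Step 1: Merge G(1) + D(5) = 6
Step 2: Merge F(6) + (G+D)(6) = 12
Step 3: Merge I(10) + (F+(G+D))(12) = 22
Step 4: Merge (I+(F+(G+D)))(22) + E(23) = 45
Step 5: Merge C(25) + ((I+(F+(G+D)))+E)(45) = 70
Read each symbol's code off the tree from the root (left child = 0, right child = 1).

Codes:
  C: 0 (length 1)
  D: 10111 (length 5)
  F: 1010 (length 4)
  I: 100 (length 3)
  E: 11 (length 2)
  G: 10110 (length 5)
Average code length: 155/70 = 2.2143 bits/symbol
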